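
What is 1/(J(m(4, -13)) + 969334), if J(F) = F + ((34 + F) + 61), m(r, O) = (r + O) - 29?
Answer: 1/969353 ≈ 1.0316e-6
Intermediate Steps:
m(r, O) = -29 + O + r (m(r, O) = (O + r) - 29 = -29 + O + r)
J(F) = 95 + 2*F (J(F) = F + (95 + F) = 95 + 2*F)
1/(J(m(4, -13)) + 969334) = 1/((95 + 2*(-29 - 13 + 4)) + 969334) = 1/((95 + 2*(-38)) + 969334) = 1/((95 - 76) + 969334) = 1/(19 + 969334) = 1/969353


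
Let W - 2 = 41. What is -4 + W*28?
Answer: 1200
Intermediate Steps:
W = 43 (W = 2 + 41 = 43)
-4 + W*28 = -4 + 43*28 = -4 + 1204 = 1200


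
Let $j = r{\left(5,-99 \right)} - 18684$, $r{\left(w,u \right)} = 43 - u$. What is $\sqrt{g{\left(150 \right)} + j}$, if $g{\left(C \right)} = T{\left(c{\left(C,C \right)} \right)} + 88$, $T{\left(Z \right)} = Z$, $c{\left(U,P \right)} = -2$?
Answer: $2 i \sqrt{4614} \approx 135.85 i$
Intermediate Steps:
$j = -18542$ ($j = \left(43 - -99\right) - 18684 = \left(43 + 99\right) - 18684 = 142 - 18684 = -18542$)
$g{\left(C \right)} = 86$ ($g{\left(C \right)} = -2 + 88 = 86$)
$\sqrt{g{\left(150 \right)} + j} = \sqrt{86 - 18542} = \sqrt{-18456} = 2 i \sqrt{4614}$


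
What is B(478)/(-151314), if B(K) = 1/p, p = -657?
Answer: 1/99413298 ≈ 1.0059e-8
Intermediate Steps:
B(K) = -1/657 (B(K) = 1/(-657) = -1/657)
B(478)/(-151314) = -1/657/(-151314) = -1/657*(-1/151314) = 1/99413298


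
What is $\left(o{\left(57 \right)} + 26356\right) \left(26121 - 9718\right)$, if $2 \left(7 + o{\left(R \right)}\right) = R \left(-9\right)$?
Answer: $\frac{855990555}{2} \approx 4.28 \cdot 10^{8}$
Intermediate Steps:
$o{\left(R \right)} = -7 - \frac{9 R}{2}$ ($o{\left(R \right)} = -7 + \frac{R \left(-9\right)}{2} = -7 + \frac{\left(-9\right) R}{2} = -7 - \frac{9 R}{2}$)
$\left(o{\left(57 \right)} + 26356\right) \left(26121 - 9718\right) = \left(\left(-7 - \frac{513}{2}\right) + 26356\right) \left(26121 - 9718\right) = \left(\left(-7 - \frac{513}{2}\right) + 26356\right) 16403 = \left(- \frac{527}{2} + 26356\right) 16403 = \frac{52185}{2} \cdot 16403 = \frac{855990555}{2}$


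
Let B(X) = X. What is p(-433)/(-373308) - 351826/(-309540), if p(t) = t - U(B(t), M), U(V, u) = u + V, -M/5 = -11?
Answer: 3648791253/3209826620 ≈ 1.1368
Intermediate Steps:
M = 55 (M = -5*(-11) = 55)
U(V, u) = V + u
p(t) = -55 (p(t) = t - (t + 55) = t - (55 + t) = t + (-55 - t) = -55)
p(-433)/(-373308) - 351826/(-309540) = -55/(-373308) - 351826/(-309540) = -55*(-1/373308) - 351826*(-1/309540) = 55/373308 + 175913/154770 = 3648791253/3209826620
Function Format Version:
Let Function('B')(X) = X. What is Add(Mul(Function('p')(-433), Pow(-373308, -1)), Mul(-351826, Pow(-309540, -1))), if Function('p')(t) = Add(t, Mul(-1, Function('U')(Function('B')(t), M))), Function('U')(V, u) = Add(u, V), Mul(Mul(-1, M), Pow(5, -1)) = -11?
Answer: Rational(3648791253, 3209826620) ≈ 1.1368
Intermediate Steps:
M = 55 (M = Mul(-5, -11) = 55)
Function('U')(V, u) = Add(V, u)
Function('p')(t) = -55 (Function('p')(t) = Add(t, Mul(-1, Add(t, 55))) = Add(t, Mul(-1, Add(55, t))) = Add(t, Add(-55, Mul(-1, t))) = -55)
Add(Mul(Function('p')(-433), Pow(-373308, -1)), Mul(-351826, Pow(-309540, -1))) = Add(Mul(-55, Pow(-373308, -1)), Mul(-351826, Pow(-309540, -1))) = Add(Mul(-55, Rational(-1, 373308)), Mul(-351826, Rational(-1, 309540))) = Add(Rational(55, 373308), Rational(175913, 154770)) = Rational(3648791253, 3209826620)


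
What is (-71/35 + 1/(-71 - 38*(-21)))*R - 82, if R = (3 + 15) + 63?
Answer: -134222/545 ≈ -246.28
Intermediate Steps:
R = 81 (R = 18 + 63 = 81)
(-71/35 + 1/(-71 - 38*(-21)))*R - 82 = (-71/35 + 1/(-71 - 38*(-21)))*81 - 82 = (-71*1/35 - 1/21/(-109))*81 - 82 = (-71/35 - 1/109*(-1/21))*81 - 82 = (-71/35 + 1/2289)*81 - 82 = -3316/1635*81 - 82 = -89532/545 - 82 = -134222/545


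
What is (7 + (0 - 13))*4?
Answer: -24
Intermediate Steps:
(7 + (0 - 13))*4 = (7 - 13)*4 = -6*4 = -24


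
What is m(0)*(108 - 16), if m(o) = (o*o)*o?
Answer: 0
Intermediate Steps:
m(o) = o³ (m(o) = o²*o = o³)
m(0)*(108 - 16) = 0³*(108 - 16) = 0*92 = 0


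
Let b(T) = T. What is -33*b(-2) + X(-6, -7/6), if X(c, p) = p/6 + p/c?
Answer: 66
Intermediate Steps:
X(c, p) = p/6 + p/c (X(c, p) = p*(⅙) + p/c = p/6 + p/c)
-33*b(-2) + X(-6, -7/6) = -33*(-2) + ((-7/6)/6 - 7/6/(-6)) = 66 + ((-7*⅙)/6 - 7*⅙*(-⅙)) = 66 + ((⅙)*(-7/6) - 7/6*(-⅙)) = 66 + (-7/36 + 7/36) = 66 + 0 = 66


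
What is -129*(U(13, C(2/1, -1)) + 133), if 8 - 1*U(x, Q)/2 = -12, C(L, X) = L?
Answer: -22317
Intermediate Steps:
U(x, Q) = 40 (U(x, Q) = 16 - 2*(-12) = 16 + 24 = 40)
-129*(U(13, C(2/1, -1)) + 133) = -129*(40 + 133) = -129*173 = -22317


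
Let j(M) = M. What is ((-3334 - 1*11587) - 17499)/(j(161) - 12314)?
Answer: 32420/12153 ≈ 2.6677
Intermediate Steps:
((-3334 - 1*11587) - 17499)/(j(161) - 12314) = ((-3334 - 1*11587) - 17499)/(161 - 12314) = ((-3334 - 11587) - 17499)/(-12153) = (-14921 - 17499)*(-1/12153) = -32420*(-1/12153) = 32420/12153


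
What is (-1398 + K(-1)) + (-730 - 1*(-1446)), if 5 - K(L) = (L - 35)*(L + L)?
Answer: -749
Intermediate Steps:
K(L) = 5 - 2*L*(-35 + L) (K(L) = 5 - (L - 35)*(L + L) = 5 - (-35 + L)*2*L = 5 - 2*L*(-35 + L))
(-1398 + K(-1)) + (-730 - 1*(-1446)) = (-1398 + (5 - 2*(-1)**2 + 70*(-1))) + (-730 - 1*(-1446)) = (-1398 + (5 - 2*1 - 70)) + (-730 + 1446) = (-1398 + (5 - 2 - 70)) + 716 = (-1398 - 67) + 716 = -1465 + 716 = -749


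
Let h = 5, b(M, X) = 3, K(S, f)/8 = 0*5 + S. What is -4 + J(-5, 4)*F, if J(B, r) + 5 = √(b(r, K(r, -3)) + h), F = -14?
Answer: 66 - 28*√2 ≈ 26.402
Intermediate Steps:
K(S, f) = 8*S (K(S, f) = 8*(0*5 + S) = 8*(0 + S) = 8*S)
J(B, r) = -5 + 2*√2 (J(B, r) = -5 + √(3 + 5) = -5 + √8 = -5 + 2*√2)
-4 + J(-5, 4)*F = -4 + (-5 + 2*√2)*(-14) = -4 + (70 - 28*√2) = 66 - 28*√2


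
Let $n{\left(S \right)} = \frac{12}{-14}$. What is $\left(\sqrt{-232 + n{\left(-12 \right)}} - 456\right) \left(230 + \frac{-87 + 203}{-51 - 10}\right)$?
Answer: $- \frac{6344784}{61} + \frac{13914 i \sqrt{11410}}{427} \approx -1.0401 \cdot 10^{5} + 3480.7 i$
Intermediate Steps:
$n{\left(S \right)} = - \frac{6}{7}$ ($n{\left(S \right)} = 12 \left(- \frac{1}{14}\right) = - \frac{6}{7}$)
$\left(\sqrt{-232 + n{\left(-12 \right)}} - 456\right) \left(230 + \frac{-87 + 203}{-51 - 10}\right) = \left(\sqrt{-232 - \frac{6}{7}} - 456\right) \left(230 + \frac{-87 + 203}{-51 - 10}\right) = \left(\sqrt{- \frac{1630}{7}} - 456\right) \left(230 + \frac{116}{-61}\right) = \left(\frac{i \sqrt{11410}}{7} - 456\right) \left(230 + 116 \left(- \frac{1}{61}\right)\right) = \left(-456 + \frac{i \sqrt{11410}}{7}\right) \left(230 - \frac{116}{61}\right) = \left(-456 + \frac{i \sqrt{11410}}{7}\right) \frac{13914}{61} = - \frac{6344784}{61} + \frac{13914 i \sqrt{11410}}{427}$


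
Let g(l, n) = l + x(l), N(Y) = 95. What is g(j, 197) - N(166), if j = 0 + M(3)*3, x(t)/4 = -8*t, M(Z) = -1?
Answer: -2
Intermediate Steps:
x(t) = -32*t (x(t) = 4*(-8*t) = -32*t)
j = -3 (j = 0 - 1*3 = 0 - 3 = -3)
g(l, n) = -31*l (g(l, n) = l - 32*l = -31*l)
g(j, 197) - N(166) = -31*(-3) - 1*95 = 93 - 95 = -2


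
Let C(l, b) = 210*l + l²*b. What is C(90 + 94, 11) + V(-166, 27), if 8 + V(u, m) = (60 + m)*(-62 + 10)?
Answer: 406524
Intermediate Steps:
C(l, b) = 210*l + b*l²
V(u, m) = -3128 - 52*m (V(u, m) = -8 + (60 + m)*(-62 + 10) = -8 + (60 + m)*(-52) = -8 + (-3120 - 52*m) = -3128 - 52*m)
C(90 + 94, 11) + V(-166, 27) = (90 + 94)*(210 + 11*(90 + 94)) + (-3128 - 52*27) = 184*(210 + 11*184) + (-3128 - 1404) = 184*(210 + 2024) - 4532 = 184*2234 - 4532 = 411056 - 4532 = 406524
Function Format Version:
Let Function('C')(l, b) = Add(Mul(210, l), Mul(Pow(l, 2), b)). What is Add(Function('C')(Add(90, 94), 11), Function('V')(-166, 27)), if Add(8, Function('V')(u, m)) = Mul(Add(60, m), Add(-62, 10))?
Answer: 406524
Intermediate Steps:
Function('C')(l, b) = Add(Mul(210, l), Mul(b, Pow(l, 2)))
Function('V')(u, m) = Add(-3128, Mul(-52, m)) (Function('V')(u, m) = Add(-8, Mul(Add(60, m), Add(-62, 10))) = Add(-8, Mul(Add(60, m), -52)) = Add(-8, Add(-3120, Mul(-52, m))) = Add(-3128, Mul(-52, m)))
Add(Function('C')(Add(90, 94), 11), Function('V')(-166, 27)) = Add(Mul(Add(90, 94), Add(210, Mul(11, Add(90, 94)))), Add(-3128, Mul(-52, 27))) = Add(Mul(184, Add(210, Mul(11, 184))), Add(-3128, -1404)) = Add(Mul(184, Add(210, 2024)), -4532) = Add(Mul(184, 2234), -4532) = Add(411056, -4532) = 406524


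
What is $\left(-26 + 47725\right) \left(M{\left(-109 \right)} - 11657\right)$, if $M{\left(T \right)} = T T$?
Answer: $10684576$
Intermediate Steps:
$M{\left(T \right)} = T^{2}$
$\left(-26 + 47725\right) \left(M{\left(-109 \right)} - 11657\right) = \left(-26 + 47725\right) \left(\left(-109\right)^{2} - 11657\right) = 47699 \left(11881 - 11657\right) = 47699 \cdot 224 = 10684576$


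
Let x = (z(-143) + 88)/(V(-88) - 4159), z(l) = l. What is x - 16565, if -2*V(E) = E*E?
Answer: -133033460/8031 ≈ -16565.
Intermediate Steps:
V(E) = -E²/2 (V(E) = -E*E/2 = -E²/2)
x = 55/8031 (x = (-143 + 88)/(-½*(-88)² - 4159) = -55/(-½*7744 - 4159) = -55/(-3872 - 4159) = -55/(-8031) = -55*(-1/8031) = 55/8031 ≈ 0.0068485)
x - 16565 = 55/8031 - 16565 = -133033460/8031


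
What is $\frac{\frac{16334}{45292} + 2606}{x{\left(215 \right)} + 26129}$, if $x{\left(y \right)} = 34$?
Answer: $\frac{3471979}{34852194} \approx 0.09962$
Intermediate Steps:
$\frac{\frac{16334}{45292} + 2606}{x{\left(215 \right)} + 26129} = \frac{\frac{16334}{45292} + 2606}{34 + 26129} = \frac{16334 \cdot \frac{1}{45292} + 2606}{26163} = \left(\frac{8167}{22646} + 2606\right) \frac{1}{26163} = \frac{59023643}{22646} \cdot \frac{1}{26163} = \frac{3471979}{34852194}$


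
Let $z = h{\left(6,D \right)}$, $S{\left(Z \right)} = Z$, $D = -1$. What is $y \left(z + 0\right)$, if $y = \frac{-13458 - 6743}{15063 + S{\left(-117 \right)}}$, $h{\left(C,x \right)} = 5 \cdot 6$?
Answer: $- \frac{101005}{2491} \approx -40.548$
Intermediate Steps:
$h{\left(C,x \right)} = 30$
$z = 30$
$y = - \frac{20201}{14946}$ ($y = \frac{-13458 - 6743}{15063 - 117} = - \frac{20201}{14946} \approx -1.3516$)
$y \left(z + 0\right) = - \frac{20201 \left(30 + 0\right)}{14946} = \left(- \frac{20201}{14946}\right) 30 = - \frac{101005}{2491}$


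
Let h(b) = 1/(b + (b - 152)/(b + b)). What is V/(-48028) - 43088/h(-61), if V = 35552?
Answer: 1869988560864/732427 ≈ 2.5531e+6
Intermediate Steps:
h(b) = 1/(b + (-152 + b)/(2*b)) (h(b) = 1/(b + (-152 + b)/((2*b))) = 1/(b + (-152 + b)*(1/(2*b))) = 1/(b + (-152 + b)/(2*b)))
V/(-48028) - 43088/h(-61) = 35552/(-48028) - 43088/(2*(-61)/(-152 - 61 + 2*(-61)**2)) = 35552*(-1/48028) - 43088/(2*(-61)/(-152 - 61 + 2*3721)) = -8888/12007 - 43088/(2*(-61)/(-152 - 61 + 7442)) = -8888/12007 - 43088/(2*(-61)/7229) = -8888/12007 - 43088/(2*(-61)*(1/7229)) = -8888/12007 - 43088/(-122/7229) = -8888/12007 - 43088*(-7229/122) = -8888/12007 + 155741576/61 = 1869988560864/732427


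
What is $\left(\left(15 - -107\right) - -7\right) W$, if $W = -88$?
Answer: $-11352$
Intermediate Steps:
$\left(\left(15 - -107\right) - -7\right) W = \left(\left(15 - -107\right) - -7\right) \left(-88\right) = \left(\left(15 + 107\right) + 7\right) \left(-88\right) = \left(122 + 7\right) \left(-88\right) = 129 \left(-88\right) = -11352$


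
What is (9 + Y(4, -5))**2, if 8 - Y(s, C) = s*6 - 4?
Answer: 9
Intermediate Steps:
Y(s, C) = 12 - 6*s (Y(s, C) = 8 - (s*6 - 4) = 8 - (6*s - 4) = 8 - (-4 + 6*s) = 8 + (4 - 6*s) = 12 - 6*s)
(9 + Y(4, -5))**2 = (9 + (12 - 6*4))**2 = (9 + (12 - 24))**2 = (9 - 12)**2 = (-3)**2 = 9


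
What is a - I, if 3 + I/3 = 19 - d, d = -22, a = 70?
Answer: -44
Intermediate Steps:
I = 114 (I = -9 + 3*(19 - 1*(-22)) = -9 + 3*(19 + 22) = -9 + 3*41 = -9 + 123 = 114)
a - I = 70 - 1*114 = 70 - 114 = -44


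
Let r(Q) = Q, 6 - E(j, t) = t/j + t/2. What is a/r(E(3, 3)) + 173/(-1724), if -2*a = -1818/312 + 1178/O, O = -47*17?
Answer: 59083243/62675158 ≈ 0.94269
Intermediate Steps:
E(j, t) = 6 - t/2 - t/j (E(j, t) = 6 - (t/j + t/2) = 6 - (t/2 + t/j) = 6 + (-t/2 - t/j) = 6 - t/2 - t/j)
O = -799
a = 303353/83096 (a = -(-1818/312 + 1178/(-799))/2 = -(-1818*1/312 + 1178*(-1/799))/2 = -(-303/52 - 1178/799)/2 = -1/2*(-303353/41548) = 303353/83096 ≈ 3.6506)
a/r(E(3, 3)) + 173/(-1724) = 303353/(83096*(6 - 1/2*3 - 1*3/3)) + 173/(-1724) = 303353/(83096*(6 - 3/2 - 1*3*1/3)) + 173*(-1/1724) = 303353/(83096*(6 - 3/2 - 1)) - 173/1724 = 303353/(83096*(7/2)) - 173/1724 = (303353/83096)*(2/7) - 173/1724 = 303353/290836 - 173/1724 = 59083243/62675158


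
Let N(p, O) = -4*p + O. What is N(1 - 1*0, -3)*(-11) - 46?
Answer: 31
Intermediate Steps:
N(p, O) = O - 4*p
N(1 - 1*0, -3)*(-11) - 46 = (-3 - 4*(1 - 1*0))*(-11) - 46 = (-3 - 4*(1 + 0))*(-11) - 46 = (-3 - 4*1)*(-11) - 46 = (-3 - 4)*(-11) - 46 = -7*(-11) - 46 = 77 - 46 = 31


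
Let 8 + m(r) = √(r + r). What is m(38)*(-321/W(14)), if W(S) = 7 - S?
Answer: -2568/7 + 642*√19/7 ≈ 32.916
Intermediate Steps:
m(r) = -8 + √2*√r (m(r) = -8 + √(r + r) = -8 + √(2*r) = -8 + √2*√r)
m(38)*(-321/W(14)) = (-8 + √2*√38)*(-321/(7 - 1*14)) = (-8 + 2*√19)*(-321/(7 - 14)) = (-8 + 2*√19)*(-321/(-7)) = (-8 + 2*√19)*(-321*(-⅐)) = (-8 + 2*√19)*(321/7) = -2568/7 + 642*√19/7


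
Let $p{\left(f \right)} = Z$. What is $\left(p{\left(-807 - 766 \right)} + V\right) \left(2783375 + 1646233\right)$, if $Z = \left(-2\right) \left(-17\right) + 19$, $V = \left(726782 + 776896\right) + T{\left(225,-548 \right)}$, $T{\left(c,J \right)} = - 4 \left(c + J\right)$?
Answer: $6666661920984$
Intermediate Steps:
$T{\left(c,J \right)} = - 4 J - 4 c$ ($T{\left(c,J \right)} = - 4 \left(J + c\right) = - 4 J - 4 c$)
$V = 1504970$ ($V = \left(726782 + 776896\right) - -1292 = 1503678 + \left(2192 - 900\right) = 1503678 + 1292 = 1504970$)
$Z = 53$ ($Z = 34 + 19 = 53$)
$p{\left(f \right)} = 53$
$\left(p{\left(-807 - 766 \right)} + V\right) \left(2783375 + 1646233\right) = \left(53 + 1504970\right) \left(2783375 + 1646233\right) = 1505023 \cdot 4429608 = 6666661920984$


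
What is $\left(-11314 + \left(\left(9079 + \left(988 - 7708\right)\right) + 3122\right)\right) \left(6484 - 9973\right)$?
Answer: $20351337$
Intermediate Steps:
$\left(-11314 + \left(\left(9079 + \left(988 - 7708\right)\right) + 3122\right)\right) \left(6484 - 9973\right) = \left(-11314 + \left(\left(9079 + \left(988 - 7708\right)\right) + 3122\right)\right) \left(-3489\right) = \left(-11314 + \left(\left(9079 - 6720\right) + 3122\right)\right) \left(-3489\right) = \left(-11314 + \left(2359 + 3122\right)\right) \left(-3489\right) = \left(-11314 + 5481\right) \left(-3489\right) = \left(-5833\right) \left(-3489\right) = 20351337$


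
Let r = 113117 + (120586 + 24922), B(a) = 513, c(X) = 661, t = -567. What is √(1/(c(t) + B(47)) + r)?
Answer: √356456631674/1174 ≈ 508.55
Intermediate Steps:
r = 258625 (r = 113117 + 145508 = 258625)
√(1/(c(t) + B(47)) + r) = √(1/(661 + 513) + 258625) = √(1/1174 + 258625) = √(303625751/1174) = √356456631674/1174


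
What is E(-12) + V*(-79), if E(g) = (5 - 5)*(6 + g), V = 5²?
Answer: -1975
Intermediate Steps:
V = 25
E(g) = 0 (E(g) = 0*(6 + g) = 0)
E(-12) + V*(-79) = 0 + 25*(-79) = 0 - 1975 = -1975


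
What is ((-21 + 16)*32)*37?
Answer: -5920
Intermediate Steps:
((-21 + 16)*32)*37 = -5*32*37 = -160*37 = -5920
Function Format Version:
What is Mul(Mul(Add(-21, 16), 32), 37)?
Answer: -5920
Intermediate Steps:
Mul(Mul(Add(-21, 16), 32), 37) = Mul(Mul(-5, 32), 37) = Mul(-160, 37) = -5920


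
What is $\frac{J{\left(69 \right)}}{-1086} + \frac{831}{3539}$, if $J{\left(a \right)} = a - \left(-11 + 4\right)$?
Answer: $\frac{316751}{1921677} \approx 0.16483$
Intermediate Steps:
$J{\left(a \right)} = 7 + a$ ($J{\left(a \right)} = a - -7 = a + 7 = 7 + a$)
$\frac{J{\left(69 \right)}}{-1086} + \frac{831}{3539} = \frac{7 + 69}{-1086} + \frac{831}{3539} = 76 \left(- \frac{1}{1086}\right) + 831 \cdot \frac{1}{3539} = - \frac{38}{543} + \frac{831}{3539} = \frac{316751}{1921677}$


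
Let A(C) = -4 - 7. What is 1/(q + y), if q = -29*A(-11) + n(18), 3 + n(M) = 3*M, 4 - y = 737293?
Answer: -1/736919 ≈ -1.3570e-6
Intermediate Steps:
A(C) = -11
y = -737289 (y = 4 - 1*737293 = 4 - 737293 = -737289)
n(M) = -3 + 3*M
q = 370 (q = -29*(-11) + (-3 + 3*18) = 319 + (-3 + 54) = 319 + 51 = 370)
1/(q + y) = 1/(370 - 737289) = 1/(-736919) = -1/736919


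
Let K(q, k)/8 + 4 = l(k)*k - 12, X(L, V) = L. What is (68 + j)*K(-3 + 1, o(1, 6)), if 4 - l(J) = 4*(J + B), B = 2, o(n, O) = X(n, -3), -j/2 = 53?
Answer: 7296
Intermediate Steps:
j = -106 (j = -2*53 = -106)
o(n, O) = n
l(J) = -4 - 4*J (l(J) = 4 - 4*(J + 2) = 4 - 4*(2 + J) = 4 - (8 + 4*J) = 4 + (-8 - 4*J) = -4 - 4*J)
K(q, k) = -128 + 8*k*(-4 - 4*k) (K(q, k) = -32 + 8*((-4 - 4*k)*k - 12) = -32 + 8*(k*(-4 - 4*k) - 12) = -32 + 8*(-12 + k*(-4 - 4*k)) = -32 + (-96 + 8*k*(-4 - 4*k)) = -128 + 8*k*(-4 - 4*k))
(68 + j)*K(-3 + 1, o(1, 6)) = (68 - 106)*(-128 - 32*1*(1 + 1)) = -38*(-128 - 32*1*2) = -38*(-128 - 64) = -38*(-192) = 7296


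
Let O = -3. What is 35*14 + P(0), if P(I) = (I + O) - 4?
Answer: 483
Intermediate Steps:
P(I) = -7 + I (P(I) = (I - 3) - 4 = (-3 + I) - 4 = -7 + I)
35*14 + P(0) = 35*14 + (-7 + 0) = 490 - 7 = 483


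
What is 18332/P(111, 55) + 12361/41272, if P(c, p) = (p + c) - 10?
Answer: 189631655/1609608 ≈ 117.81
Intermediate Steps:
P(c, p) = -10 + c + p (P(c, p) = (c + p) - 10 = -10 + c + p)
18332/P(111, 55) + 12361/41272 = 18332/(-10 + 111 + 55) + 12361/41272 = 18332/156 + 12361*(1/41272) = 18332*(1/156) + 12361/41272 = 4583/39 + 12361/41272 = 189631655/1609608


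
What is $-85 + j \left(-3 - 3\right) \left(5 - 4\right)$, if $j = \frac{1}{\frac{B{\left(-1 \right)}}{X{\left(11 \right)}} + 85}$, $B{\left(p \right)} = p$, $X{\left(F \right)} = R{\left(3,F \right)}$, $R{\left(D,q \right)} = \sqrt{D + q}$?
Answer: $- \frac{8604805}{101149} - \frac{6 \sqrt{14}}{101149} \approx -85.071$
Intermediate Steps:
$X{\left(F \right)} = \sqrt{3 + F}$
$j = \frac{1}{85 - \frac{\sqrt{14}}{14}}$ ($j = \frac{1}{- \frac{1}{\sqrt{3 + 11}} + 85} = \frac{1}{- \frac{1}{\sqrt{14}} + 85} = \frac{1}{- \frac{\sqrt{14}}{14} + 85} = \frac{1}{85 - \frac{\sqrt{14}}{14}} \approx 0.011802$)
$-85 + j \left(-3 - 3\right) \left(5 - 4\right) = -85 + \left(\frac{1190}{101149} + \frac{\sqrt{14}}{101149}\right) \left(-3 - 3\right) \left(5 - 4\right) = -85 + \left(\frac{1190}{101149} + \frac{\sqrt{14}}{101149}\right) \left(- 6 \left(5 - 4\right)\right) = -85 + \left(\frac{1190}{101149} + \frac{\sqrt{14}}{101149}\right) \left(\left(-6\right) 1\right) = -85 + \left(\frac{1190}{101149} + \frac{\sqrt{14}}{101149}\right) \left(-6\right) = -85 - \left(\frac{7140}{101149} + \frac{6 \sqrt{14}}{101149}\right) = - \frac{8604805}{101149} - \frac{6 \sqrt{14}}{101149}$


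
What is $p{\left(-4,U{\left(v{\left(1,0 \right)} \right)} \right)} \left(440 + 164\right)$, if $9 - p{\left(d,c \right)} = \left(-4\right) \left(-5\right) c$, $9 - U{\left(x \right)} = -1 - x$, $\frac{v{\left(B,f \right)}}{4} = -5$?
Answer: $126236$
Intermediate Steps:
$v{\left(B,f \right)} = -20$ ($v{\left(B,f \right)} = 4 \left(-5\right) = -20$)
$U{\left(x \right)} = 10 + x$ ($U{\left(x \right)} = 9 - \left(-1 - x\right) = 9 + \left(1 + x\right) = 10 + x$)
$p{\left(d,c \right)} = 9 - 20 c$ ($p{\left(d,c \right)} = 9 - \left(-4\right) \left(-5\right) c = 9 - 20 c$)
$p{\left(-4,U{\left(v{\left(1,0 \right)} \right)} \right)} \left(440 + 164\right) = \left(9 - 20 \left(10 - 20\right)\right) \left(440 + 164\right) = \left(9 - -200\right) 604 = \left(9 + 200\right) 604 = 209 \cdot 604 = 126236$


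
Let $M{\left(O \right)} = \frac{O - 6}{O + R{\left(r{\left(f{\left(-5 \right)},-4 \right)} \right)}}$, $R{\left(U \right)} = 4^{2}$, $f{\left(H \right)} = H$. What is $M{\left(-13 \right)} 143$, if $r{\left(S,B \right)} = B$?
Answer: $- \frac{2717}{3} \approx -905.67$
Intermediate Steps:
$R{\left(U \right)} = 16$
$M{\left(O \right)} = \frac{-6 + O}{16 + O}$ ($M{\left(O \right)} = \frac{O - 6}{O + 16} = \frac{-6 + O}{16 + O}$)
$M{\left(-13 \right)} 143 = \frac{-6 - 13}{16 - 13} \cdot 143 = \frac{1}{3} \left(-19\right) 143 = \left(- \frac{19}{3}\right) 143 = - \frac{2717}{3}$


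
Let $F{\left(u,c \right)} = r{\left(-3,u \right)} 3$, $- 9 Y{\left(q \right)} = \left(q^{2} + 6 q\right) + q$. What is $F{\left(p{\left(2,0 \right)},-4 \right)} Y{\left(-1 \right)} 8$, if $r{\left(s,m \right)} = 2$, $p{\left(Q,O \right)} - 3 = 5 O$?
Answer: $32$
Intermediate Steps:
$p{\left(Q,O \right)} = 3 + 5 O$
$Y{\left(q \right)} = - \frac{7 q}{9} - \frac{q^{2}}{9}$ ($Y{\left(q \right)} = - \frac{\left(q^{2} + 6 q\right) + q}{9} = - \frac{q^{2} + 7 q}{9} = - \frac{7 q}{9} - \frac{q^{2}}{9}$)
$F{\left(u,c \right)} = 6$ ($F{\left(u,c \right)} = 2 \cdot 3 = 6$)
$F{\left(p{\left(2,0 \right)},-4 \right)} Y{\left(-1 \right)} 8 = 6 \left(\left(- \frac{1}{9}\right) \left(-1\right) \left(7 - 1\right)\right) 8 = 6 \left(\left(- \frac{1}{9}\right) \left(-1\right) 6\right) 8 = 6 \cdot \frac{2}{3} \cdot 8 = 4 \cdot 8 = 32$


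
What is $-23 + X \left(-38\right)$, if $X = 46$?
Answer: $-1771$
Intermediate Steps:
$-23 + X \left(-38\right) = -23 + 46 \left(-38\right) = -23 - 1748 = -1771$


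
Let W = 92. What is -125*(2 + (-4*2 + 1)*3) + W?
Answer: 2467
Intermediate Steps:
-125*(2 + (-4*2 + 1)*3) + W = -125*(2 + (-4*2 + 1)*3) + 92 = -125*(2 + (-8 + 1)*3) + 92 = -125*(2 - 7*3) + 92 = -125*(2 - 21) + 92 = -125*(-19) + 92 = 2375 + 92 = 2467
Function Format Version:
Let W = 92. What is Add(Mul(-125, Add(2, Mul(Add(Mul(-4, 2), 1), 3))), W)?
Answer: 2467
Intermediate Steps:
Add(Mul(-125, Add(2, Mul(Add(Mul(-4, 2), 1), 3))), W) = Add(Mul(-125, Add(2, Mul(Add(Mul(-4, 2), 1), 3))), 92) = Add(Mul(-125, Add(2, Mul(Add(-8, 1), 3))), 92) = Add(Mul(-125, Add(2, Mul(-7, 3))), 92) = Add(Mul(-125, Add(2, -21)), 92) = Add(Mul(-125, -19), 92) = Add(2375, 92) = 2467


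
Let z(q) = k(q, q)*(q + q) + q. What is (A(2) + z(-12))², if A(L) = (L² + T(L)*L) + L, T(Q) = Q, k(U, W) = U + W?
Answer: 329476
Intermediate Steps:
A(L) = L + 2*L² (A(L) = (L² + L*L) + L = (L² + L²) + L = 2*L² + L = L + 2*L²)
z(q) = q + 4*q² (z(q) = (q + q)*(q + q) + q = (2*q)*(2*q) + q = 4*q² + q = q + 4*q²)
(A(2) + z(-12))² = (2*(1 + 2*2) - 12*(1 + 4*(-12)))² = (2*(1 + 4) - 12*(1 - 48))² = (2*5 - 12*(-47))² = (10 + 564)² = 574² = 329476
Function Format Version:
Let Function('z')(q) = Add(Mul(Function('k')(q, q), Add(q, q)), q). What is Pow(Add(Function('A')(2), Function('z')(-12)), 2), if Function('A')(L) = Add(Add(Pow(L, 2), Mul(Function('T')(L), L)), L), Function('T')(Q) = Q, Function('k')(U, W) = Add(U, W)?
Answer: 329476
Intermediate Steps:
Function('A')(L) = Add(L, Mul(2, Pow(L, 2))) (Function('A')(L) = Add(Add(Pow(L, 2), Mul(L, L)), L) = Add(Add(Pow(L, 2), Pow(L, 2)), L) = Add(Mul(2, Pow(L, 2)), L) = Add(L, Mul(2, Pow(L, 2))))
Function('z')(q) = Add(q, Mul(4, Pow(q, 2))) (Function('z')(q) = Add(Mul(Add(q, q), Add(q, q)), q) = Add(Mul(Mul(2, q), Mul(2, q)), q) = Add(Mul(4, Pow(q, 2)), q) = Add(q, Mul(4, Pow(q, 2))))
Pow(Add(Function('A')(2), Function('z')(-12)), 2) = Pow(Add(Mul(2, Add(1, Mul(2, 2))), Mul(-12, Add(1, Mul(4, -12)))), 2) = Pow(Add(Mul(2, Add(1, 4)), Mul(-12, Add(1, -48))), 2) = Pow(Add(Mul(2, 5), Mul(-12, -47)), 2) = Pow(Add(10, 564), 2) = Pow(574, 2) = 329476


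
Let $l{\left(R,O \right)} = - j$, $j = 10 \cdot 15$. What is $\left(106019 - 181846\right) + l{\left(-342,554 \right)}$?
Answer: $-75977$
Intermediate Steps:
$j = 150$
$l{\left(R,O \right)} = -150$ ($l{\left(R,O \right)} = \left(-1\right) 150 = -150$)
$\left(106019 - 181846\right) + l{\left(-342,554 \right)} = \left(106019 - 181846\right) - 150 = -75827 - 150 = -75977$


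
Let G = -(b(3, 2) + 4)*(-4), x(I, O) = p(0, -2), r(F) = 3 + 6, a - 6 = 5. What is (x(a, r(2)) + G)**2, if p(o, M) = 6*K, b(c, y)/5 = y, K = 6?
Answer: 8464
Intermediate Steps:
a = 11 (a = 6 + 5 = 11)
b(c, y) = 5*y
r(F) = 9
p(o, M) = 36 (p(o, M) = 6*6 = 36)
x(I, O) = 36
G = 56 (G = -(5*2 + 4)*(-4) = -(10 + 4)*(-4) = -14*(-4) = -1*(-56) = 56)
(x(a, r(2)) + G)**2 = (36 + 56)**2 = 92**2 = 8464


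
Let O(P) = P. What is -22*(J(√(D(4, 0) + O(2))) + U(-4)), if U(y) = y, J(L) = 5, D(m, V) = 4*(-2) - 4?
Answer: -22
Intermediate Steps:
D(m, V) = -12 (D(m, V) = -8 - 4 = -12)
-22*(J(√(D(4, 0) + O(2))) + U(-4)) = -22*(5 - 4) = -22*1 = -22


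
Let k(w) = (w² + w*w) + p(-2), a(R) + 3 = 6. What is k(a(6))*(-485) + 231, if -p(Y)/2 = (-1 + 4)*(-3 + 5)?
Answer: -2679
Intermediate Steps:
p(Y) = -12 (p(Y) = -2*(-1 + 4)*(-3 + 5) = -6*2 = -2*6 = -12)
a(R) = 3 (a(R) = -3 + 6 = 3)
k(w) = -12 + 2*w² (k(w) = (w² + w*w) - 12 = (w² + w²) - 12 = 2*w² - 12 = -12 + 2*w²)
k(a(6))*(-485) + 231 = (-12 + 2*3²)*(-485) + 231 = (-12 + 2*9)*(-485) + 231 = (-12 + 18)*(-485) + 231 = 6*(-485) + 231 = -2910 + 231 = -2679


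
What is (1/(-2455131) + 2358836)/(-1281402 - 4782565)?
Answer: -5791251387515/14887833364677 ≈ -0.38899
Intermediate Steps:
(1/(-2455131) + 2358836)/(-1281402 - 4782565) = (-1/2455131 + 2358836)/(-6063967) = (5791251387515/2455131)*(-1/6063967) = -5791251387515/14887833364677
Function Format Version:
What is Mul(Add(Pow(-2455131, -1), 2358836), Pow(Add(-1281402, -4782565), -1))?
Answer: Rational(-5791251387515, 14887833364677) ≈ -0.38899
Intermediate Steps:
Mul(Add(Pow(-2455131, -1), 2358836), Pow(Add(-1281402, -4782565), -1)) = Mul(Add(Rational(-1, 2455131), 2358836), Pow(-6063967, -1)) = Mul(Rational(5791251387515, 2455131), Rational(-1, 6063967)) = Rational(-5791251387515, 14887833364677)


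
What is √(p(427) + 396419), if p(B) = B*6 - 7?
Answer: √398974 ≈ 631.64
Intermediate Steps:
p(B) = -7 + 6*B (p(B) = 6*B - 7 = -7 + 6*B)
√(p(427) + 396419) = √((-7 + 6*427) + 396419) = √((-7 + 2562) + 396419) = √(2555 + 396419) = √398974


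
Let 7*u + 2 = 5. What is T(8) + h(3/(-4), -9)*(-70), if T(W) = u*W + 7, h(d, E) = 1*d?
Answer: 881/14 ≈ 62.929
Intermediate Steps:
u = 3/7 (u = -2/7 + (⅐)*5 = -2/7 + 5/7 = 3/7 ≈ 0.42857)
h(d, E) = d
T(W) = 7 + 3*W/7 (T(W) = 3*W/7 + 7 = 7 + 3*W/7)
T(8) + h(3/(-4), -9)*(-70) = (7 + (3/7)*8) + (3/(-4))*(-70) = (7 + 24/7) + (3*(-¼))*(-70) = 73/7 - ¾*(-70) = 73/7 + 105/2 = 881/14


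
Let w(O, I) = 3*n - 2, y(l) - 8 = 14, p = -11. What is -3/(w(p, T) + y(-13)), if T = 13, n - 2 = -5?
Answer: -3/11 ≈ -0.27273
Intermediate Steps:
n = -3 (n = 2 - 5 = -3)
y(l) = 22 (y(l) = 8 + 14 = 22)
w(O, I) = -11 (w(O, I) = 3*(-3) - 2 = -9 - 2 = -11)
-3/(w(p, T) + y(-13)) = -3/(-11 + 22) = -3/11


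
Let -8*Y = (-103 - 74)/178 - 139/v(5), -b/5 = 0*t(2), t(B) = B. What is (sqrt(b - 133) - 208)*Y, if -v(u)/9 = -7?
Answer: -466609/5607 + 35893*I*sqrt(133)/89712 ≈ -83.219 + 4.6141*I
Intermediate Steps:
v(u) = 63 (v(u) = -9*(-7) = 63)
b = 0 (b = -0*2 = -5*0 = 0)
Y = 35893/89712 (Y = -((-103 - 74)/178 - 139/63)/8 = -(-177*1/178 - 139*1/63)/8 = -(-177/178 - 139/63)/8 = -1/8*(-35893/11214) = 35893/89712 ≈ 0.40009)
(sqrt(b - 133) - 208)*Y = (sqrt(0 - 133) - 208)*(35893/89712) = (sqrt(-133) - 208)*(35893/89712) = (I*sqrt(133) - 208)*(35893/89712) = (-208 + I*sqrt(133))*(35893/89712) = -466609/5607 + 35893*I*sqrt(133)/89712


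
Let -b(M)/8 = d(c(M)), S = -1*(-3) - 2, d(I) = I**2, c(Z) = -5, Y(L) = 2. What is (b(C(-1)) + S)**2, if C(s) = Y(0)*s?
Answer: 39601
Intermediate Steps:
C(s) = 2*s
S = 1 (S = 3 - 2 = 1)
b(M) = -200 (b(M) = -8*(-5)**2 = -8*25 = -200)
(b(C(-1)) + S)**2 = (-200 + 1)**2 = (-199)**2 = 39601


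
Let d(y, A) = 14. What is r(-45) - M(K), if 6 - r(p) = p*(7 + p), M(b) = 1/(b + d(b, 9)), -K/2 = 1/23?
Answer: -545303/320 ≈ -1704.1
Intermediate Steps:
K = -2/23 ≈ -0.086957
M(b) = 1/(14 + b) (M(b) = 1/(b + 14) = 1/(14 + b))
r(p) = 6 - p*(7 + p)
r(-45) - M(K) = (6 - 1*(-45)² - 7*(-45)) - 1/(14 - 2/23) = (6 - 1*2025 + 315) - 1/320/23 = (6 - 2025 + 315) - 1*23/320 = -1704 - 23/320 = -545303/320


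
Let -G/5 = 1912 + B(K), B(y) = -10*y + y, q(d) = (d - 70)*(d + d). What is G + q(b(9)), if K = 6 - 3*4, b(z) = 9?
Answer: -10928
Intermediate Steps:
K = -6 (K = 6 - 12 = -6)
q(d) = 2*d*(-70 + d) (q(d) = (-70 + d)*(2*d) = 2*d*(-70 + d))
B(y) = -9*y
G = -9830 (G = -5*(1912 - 9*(-6)) = -5*(1912 + 54) = -5*1966 = -9830)
G + q(b(9)) = -9830 + 2*9*(-70 + 9) = -9830 + 2*9*(-61) = -9830 - 1098 = -10928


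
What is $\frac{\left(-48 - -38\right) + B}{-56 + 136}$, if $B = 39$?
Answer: $\frac{29}{80} \approx 0.3625$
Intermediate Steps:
$\frac{\left(-48 - -38\right) + B}{-56 + 136} = \frac{\left(-48 - -38\right) + 39}{-56 + 136} = \frac{\left(-48 + 38\right) + 39}{80} = \frac{-10 + 39}{80} = \frac{1}{80} \cdot 29 = \frac{29}{80}$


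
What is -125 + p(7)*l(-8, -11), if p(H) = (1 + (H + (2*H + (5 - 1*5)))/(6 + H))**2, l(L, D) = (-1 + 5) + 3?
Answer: -13033/169 ≈ -77.118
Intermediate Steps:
l(L, D) = 7 (l(L, D) = 4 + 3 = 7)
p(H) = (1 + 3*H/(6 + H))**2 (p(H) = (1 + (H + (2*H + (5 - 5)))/(6 + H))**2 = (1 + (H + (2*H + 0))/(6 + H))**2 = (1 + (H + 2*H)/(6 + H))**2 = (1 + (3*H)/(6 + H))**2 = (1 + 3*H/(6 + H))**2)
-125 + p(7)*l(-8, -11) = -125 + (4*(3 + 2*7)**2/(6 + 7)**2)*7 = -125 + (4*(3 + 14)**2/13**2)*7 = -125 + (4*17**2*(1/169))*7 = -125 + (4*289*(1/169))*7 = -125 + (1156/169)*7 = -125 + 8092/169 = -13033/169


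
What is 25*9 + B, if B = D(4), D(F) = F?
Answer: 229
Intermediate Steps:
B = 4
25*9 + B = 25*9 + 4 = 225 + 4 = 229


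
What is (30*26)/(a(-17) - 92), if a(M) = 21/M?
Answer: -2652/317 ≈ -8.3659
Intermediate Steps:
(30*26)/(a(-17) - 92) = (30*26)/(21/(-17) - 92) = 780/(21*(-1/17) - 92) = 780/(-21/17 - 92) = 780/(-1585/17) = 780*(-17/1585) = -2652/317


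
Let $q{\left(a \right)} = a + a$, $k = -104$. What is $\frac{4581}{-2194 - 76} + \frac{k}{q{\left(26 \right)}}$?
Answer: $- \frac{9121}{2270} \approx -4.0181$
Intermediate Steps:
$q{\left(a \right)} = 2 a$
$\frac{4581}{-2194 - 76} + \frac{k}{q{\left(26 \right)}} = \frac{4581}{-2194 - 76} - \frac{104}{2 \cdot 26} = \frac{4581}{-2270} - \frac{104}{52} = 4581 \left(- \frac{1}{2270}\right) - 2 = - \frac{4581}{2270} - 2 = - \frac{9121}{2270}$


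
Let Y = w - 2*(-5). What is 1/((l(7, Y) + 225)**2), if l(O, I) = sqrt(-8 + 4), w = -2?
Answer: 50621/2563295641 - 900*I/2563295641 ≈ 1.9748e-5 - 3.5111e-7*I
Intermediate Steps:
Y = 8 (Y = -2 - 2*(-5) = -2 + 10 = 8)
l(O, I) = 2*I (l(O, I) = sqrt(-4) = 2*I)
1/((l(7, Y) + 225)**2) = 1/((2*I + 225)**2) = 1/((225 + 2*I)**2) = (225 + 2*I)**(-2)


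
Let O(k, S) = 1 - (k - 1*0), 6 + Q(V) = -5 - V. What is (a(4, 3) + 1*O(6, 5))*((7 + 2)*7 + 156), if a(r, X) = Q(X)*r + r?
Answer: -12483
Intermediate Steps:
Q(V) = -11 - V (Q(V) = -6 + (-5 - V) = -11 - V)
O(k, S) = 1 - k (O(k, S) = 1 - (k + 0) = 1 - k)
a(r, X) = r + r*(-11 - X) (a(r, X) = (-11 - X)*r + r = r*(-11 - X) + r = r + r*(-11 - X))
(a(4, 3) + 1*O(6, 5))*((7 + 2)*7 + 156) = (-1*4*(10 + 3) + 1*(1 - 1*6))*((7 + 2)*7 + 156) = (-1*4*13 + 1*(1 - 6))*(9*7 + 156) = (-52 + 1*(-5))*(63 + 156) = (-52 - 5)*219 = -57*219 = -12483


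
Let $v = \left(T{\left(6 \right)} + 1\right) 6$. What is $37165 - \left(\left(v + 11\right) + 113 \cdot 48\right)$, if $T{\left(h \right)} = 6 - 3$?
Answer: $31706$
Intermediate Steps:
$T{\left(h \right)} = 3$ ($T{\left(h \right)} = 6 - 3 = 3$)
$v = 24$ ($v = \left(3 + 1\right) 6 = 4 \cdot 6 = 24$)
$37165 - \left(\left(v + 11\right) + 113 \cdot 48\right) = 37165 - \left(\left(24 + 11\right) + 113 \cdot 48\right) = 37165 - \left(35 + 5424\right) = 37165 - 5459 = 31706$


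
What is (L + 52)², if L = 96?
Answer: 21904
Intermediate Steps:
(L + 52)² = (96 + 52)² = 148² = 21904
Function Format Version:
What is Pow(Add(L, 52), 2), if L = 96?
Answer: 21904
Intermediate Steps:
Pow(Add(L, 52), 2) = Pow(Add(96, 52), 2) = Pow(148, 2) = 21904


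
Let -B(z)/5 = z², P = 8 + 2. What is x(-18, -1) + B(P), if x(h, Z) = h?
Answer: -518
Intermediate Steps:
P = 10
B(z) = -5*z²
x(-18, -1) + B(P) = -18 - 5*10² = -18 - 5*100 = -18 - 500 = -518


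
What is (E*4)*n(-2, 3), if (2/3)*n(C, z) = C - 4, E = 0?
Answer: 0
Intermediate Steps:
n(C, z) = -6 + 3*C/2 (n(C, z) = 3*(C - 4)/2 = 3*(-4 + C)/2 = -6 + 3*C/2)
(E*4)*n(-2, 3) = (0*4)*(-6 + (3/2)*(-2)) = 0*(-6 - 3) = 0*(-9) = 0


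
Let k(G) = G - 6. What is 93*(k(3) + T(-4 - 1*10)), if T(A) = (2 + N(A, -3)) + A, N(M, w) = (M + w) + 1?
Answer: -2883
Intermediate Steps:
k(G) = -6 + G
N(M, w) = 1 + M + w
T(A) = 2*A (T(A) = (2 + (1 + A - 3)) + A = (2 + (-2 + A)) + A = A + A = 2*A)
93*(k(3) + T(-4 - 1*10)) = 93*((-6 + 3) + 2*(-4 - 1*10)) = 93*(-3 + 2*(-4 - 10)) = 93*(-3 + 2*(-14)) = 93*(-3 - 28) = 93*(-31) = -2883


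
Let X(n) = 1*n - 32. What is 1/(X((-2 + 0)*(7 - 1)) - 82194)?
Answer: -1/82238 ≈ -1.2160e-5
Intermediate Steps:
X(n) = -32 + n (X(n) = n - 32 = -32 + n)
1/(X((-2 + 0)*(7 - 1)) - 82194) = 1/((-32 + (-2 + 0)*(7 - 1)) - 82194) = 1/((-32 - 2*6) - 82194) = 1/((-32 - 12) - 82194) = 1/(-44 - 82194) = 1/(-82238) = -1/82238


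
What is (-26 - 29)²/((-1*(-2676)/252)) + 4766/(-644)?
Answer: 19923641/71806 ≈ 277.46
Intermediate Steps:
(-26 - 29)²/((-1*(-2676)/252)) + 4766/(-644) = (-55)²/((2676*(1/252))) + 4766*(-1/644) = 3025/(223/21) - 2383/322 = 3025*(21/223) - 2383/322 = 63525/223 - 2383/322 = 19923641/71806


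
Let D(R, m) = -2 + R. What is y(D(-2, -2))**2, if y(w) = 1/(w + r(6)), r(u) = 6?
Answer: 1/4 ≈ 0.25000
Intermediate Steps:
y(w) = 1/(6 + w) (y(w) = 1/(w + 6) = 1/(6 + w))
y(D(-2, -2))**2 = (1/(6 + (-2 - 2)))**2 = (1/(6 - 4))**2 = (1/2)**2 = 1/4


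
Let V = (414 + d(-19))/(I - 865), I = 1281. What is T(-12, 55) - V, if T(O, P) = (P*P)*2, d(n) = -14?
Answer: 157275/26 ≈ 6049.0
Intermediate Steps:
T(O, P) = 2*P² (T(O, P) = P²*2 = 2*P²)
V = 25/26 (V = (414 - 14)/(1281 - 865) = 400/416 = 400*(1/416) = 25/26 ≈ 0.96154)
T(-12, 55) - V = 2*55² - 1*25/26 = 2*3025 - 25/26 = 6050 - 25/26 = 157275/26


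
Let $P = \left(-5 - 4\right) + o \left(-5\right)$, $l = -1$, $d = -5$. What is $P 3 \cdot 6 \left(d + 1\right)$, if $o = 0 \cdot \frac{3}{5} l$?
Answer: $648$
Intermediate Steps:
$o = 0$ ($o = 0 \cdot \frac{3}{5} \left(-1\right) = 0 \left(-1\right) = 0$)
$P = -9$ ($P = \left(-5 - 4\right) + 0 \left(-5\right) = -9 + 0 = -9$)
$P 3 \cdot 6 \left(d + 1\right) = \left(-9\right) 3 \cdot 6 \left(-5 + 1\right) = - 27 \cdot 6 \left(-4\right) = \left(-27\right) \left(-24\right) = 648$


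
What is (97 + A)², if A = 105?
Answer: 40804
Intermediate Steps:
(97 + A)² = (97 + 105)² = 202² = 40804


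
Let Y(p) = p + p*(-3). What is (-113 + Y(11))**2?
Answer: 18225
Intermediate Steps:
Y(p) = -2*p (Y(p) = p - 3*p = -2*p)
(-113 + Y(11))**2 = (-113 - 2*11)**2 = (-113 - 22)**2 = (-135)**2 = 18225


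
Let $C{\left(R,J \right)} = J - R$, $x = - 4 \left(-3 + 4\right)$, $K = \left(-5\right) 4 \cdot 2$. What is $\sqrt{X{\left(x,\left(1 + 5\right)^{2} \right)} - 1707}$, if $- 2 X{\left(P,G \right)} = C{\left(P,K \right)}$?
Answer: $i \sqrt{1689} \approx 41.097 i$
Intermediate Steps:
$K = -40$ ($K = \left(-20\right) 2 = -40$)
$x = -4$ ($x = \left(-4\right) 1 = -4$)
$X{\left(P,G \right)} = 20 + \frac{P}{2}$ ($X{\left(P,G \right)} = - \frac{-40 - P}{2} = 20 + \frac{P}{2}$)
$\sqrt{X{\left(x,\left(1 + 5\right)^{2} \right)} - 1707} = \sqrt{\left(20 + \frac{1}{2} \left(-4\right)\right) - 1707} = \sqrt{\left(20 - 2\right) - 1707} = \sqrt{18 - 1707} = \sqrt{-1689} = i \sqrt{1689}$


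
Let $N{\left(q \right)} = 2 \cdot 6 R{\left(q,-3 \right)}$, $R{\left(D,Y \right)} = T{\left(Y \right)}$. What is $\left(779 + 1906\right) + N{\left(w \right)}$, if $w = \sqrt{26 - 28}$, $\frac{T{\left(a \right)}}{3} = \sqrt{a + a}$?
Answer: $2685 + 36 i \sqrt{6} \approx 2685.0 + 88.182 i$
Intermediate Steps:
$T{\left(a \right)} = 3 \sqrt{2} \sqrt{a}$ ($T{\left(a \right)} = 3 \sqrt{a + a} = 3 \sqrt{2 a} = 3 \sqrt{2} \sqrt{a}$)
$w = i \sqrt{2}$ ($w = \sqrt{-2} = i \sqrt{2} \approx 1.4142 i$)
$R{\left(D,Y \right)} = 3 \sqrt{2} \sqrt{Y}$
$N{\left(q \right)} = 36 i \sqrt{6}$ ($N{\left(q \right)} = 2 \cdot 6 \cdot 3 \sqrt{2} \sqrt{-3} = 12 \cdot 3 \sqrt{2} i \sqrt{3} = 12 \cdot 3 i \sqrt{6} = 36 i \sqrt{6}$)
$\left(779 + 1906\right) + N{\left(w \right)} = \left(779 + 1906\right) + 36 i \sqrt{6} = 2685 + 36 i \sqrt{6}$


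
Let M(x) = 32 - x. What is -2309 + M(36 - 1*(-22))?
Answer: -2335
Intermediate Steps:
-2309 + M(36 - 1*(-22)) = -2309 + (32 - (36 - 1*(-22))) = -2309 + (32 - (36 + 22)) = -2309 + (32 - 1*58) = -2309 + (32 - 58) = -2309 - 26 = -2335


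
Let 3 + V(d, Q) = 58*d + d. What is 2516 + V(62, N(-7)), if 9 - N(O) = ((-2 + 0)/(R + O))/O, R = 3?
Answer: 6171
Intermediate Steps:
N(O) = 9 + 2/(O*(3 + O)) (N(O) = 9 - (-2 + 0)/(3 + O)/O = 9 - (-2/(3 + O))/O = 9 - (-2)/(O*(3 + O)) = 9 + 2/(O*(3 + O)))
V(d, Q) = -3 + 59*d (V(d, Q) = -3 + (58*d + d) = -3 + 59*d)
2516 + V(62, N(-7)) = 2516 + (-3 + 59*62) = 2516 + (-3 + 3658) = 2516 + 3655 = 6171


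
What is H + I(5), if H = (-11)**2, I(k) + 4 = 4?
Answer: 121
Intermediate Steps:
I(k) = 0 (I(k) = -4 + 4 = 0)
H = 121
H + I(5) = 121 + 0 = 121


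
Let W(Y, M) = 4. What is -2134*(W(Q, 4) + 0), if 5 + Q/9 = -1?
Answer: -8536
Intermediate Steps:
Q = -54 (Q = -45 + 9*(-1) = -45 - 9 = -54)
-2134*(W(Q, 4) + 0) = -2134*(4 + 0) = -2134*4 = -8536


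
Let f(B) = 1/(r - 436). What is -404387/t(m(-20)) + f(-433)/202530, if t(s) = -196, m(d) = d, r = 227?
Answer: 8558602156897/4148219460 ≈ 2063.2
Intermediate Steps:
f(B) = -1/209 (f(B) = 1/(227 - 436) = 1/(-209) = -1/209)
-404387/t(m(-20)) + f(-433)/202530 = -404387/(-196) - 1/209/202530 = -404387*(-1/196) - 1/209*1/202530 = 404387/196 - 1/42328770 = 8558602156897/4148219460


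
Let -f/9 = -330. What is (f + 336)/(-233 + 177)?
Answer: -1653/28 ≈ -59.036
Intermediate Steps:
f = 2970 (f = -9*(-330) = 2970)
(f + 336)/(-233 + 177) = (2970 + 336)/(-233 + 177) = 3306/(-56) = 3306*(-1/56) = -1653/28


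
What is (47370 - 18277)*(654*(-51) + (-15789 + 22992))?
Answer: -760811043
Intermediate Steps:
(47370 - 18277)*(654*(-51) + (-15789 + 22992)) = 29093*(-33354 + 7203) = 29093*(-26151) = -760811043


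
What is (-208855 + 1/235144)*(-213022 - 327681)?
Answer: 26554465097343657/235144 ≈ 1.1293e+11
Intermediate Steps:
(-208855 + 1/235144)*(-213022 - 327681) = (-208855 + 1/235144)*(-540703) = -49111000119/235144*(-540703) = 26554465097343657/235144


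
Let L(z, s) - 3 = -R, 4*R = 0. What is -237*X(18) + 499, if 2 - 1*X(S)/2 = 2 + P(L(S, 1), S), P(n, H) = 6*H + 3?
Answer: 53113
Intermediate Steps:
R = 0 (R = (1/4)*0 = 0)
L(z, s) = 3 (L(z, s) = 3 - 1*0 = 3 + 0 = 3)
P(n, H) = 3 + 6*H
X(S) = -6 - 12*S (X(S) = 4 - 2*(2 + (3 + 6*S)) = 4 - 2*(5 + 6*S) = 4 + (-10 - 12*S) = -6 - 12*S)
-237*X(18) + 499 = -237*(-6 - 12*18) + 499 = -237*(-6 - 216) + 499 = -237*(-222) + 499 = 52614 + 499 = 53113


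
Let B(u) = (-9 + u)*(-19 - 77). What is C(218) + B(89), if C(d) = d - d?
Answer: -7680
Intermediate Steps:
B(u) = 864 - 96*u (B(u) = (-9 + u)*(-96) = 864 - 96*u)
C(d) = 0
C(218) + B(89) = 0 + (864 - 96*89) = 0 + (864 - 8544) = 0 - 7680 = -7680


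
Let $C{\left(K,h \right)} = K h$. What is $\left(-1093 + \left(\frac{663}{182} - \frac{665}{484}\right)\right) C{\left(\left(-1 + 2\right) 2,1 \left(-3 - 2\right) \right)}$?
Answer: $\frac{18476985}{1694} \approx 10907.0$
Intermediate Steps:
$\left(-1093 + \left(\frac{663}{182} - \frac{665}{484}\right)\right) C{\left(\left(-1 + 2\right) 2,1 \left(-3 - 2\right) \right)} = \left(-1093 + \left(\frac{663}{182} - \frac{665}{484}\right)\right) \left(-1 + 2\right) 2 \cdot 1 \left(-3 - 2\right) = \left(-1093 + \left(663 \cdot \frac{1}{182} - \frac{665}{484}\right)\right) 1 \cdot 2 \cdot 1 \left(-5\right) = \left(-1093 + \left(\frac{51}{14} - \frac{665}{484}\right)\right) 2 \left(-5\right) = \left(-1093 + \frac{7687}{3388}\right) \left(-10\right) = \left(- \frac{3695397}{3388}\right) \left(-10\right) = \frac{18476985}{1694}$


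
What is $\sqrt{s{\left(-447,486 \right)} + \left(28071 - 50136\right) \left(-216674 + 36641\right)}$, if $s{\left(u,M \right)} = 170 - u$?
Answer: $\sqrt{3972428762} \approx 63027.0$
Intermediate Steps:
$\sqrt{s{\left(-447,486 \right)} + \left(28071 - 50136\right) \left(-216674 + 36641\right)} = \sqrt{\left(170 - -447\right) + \left(28071 - 50136\right) \left(-216674 + 36641\right)} = \sqrt{\left(170 + 447\right) - -3972428145} = \sqrt{617 + 3972428145} = \sqrt{3972428762}$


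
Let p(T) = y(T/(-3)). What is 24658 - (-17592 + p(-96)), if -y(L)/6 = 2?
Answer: 42262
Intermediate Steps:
y(L) = -12 (y(L) = -6*2 = -12)
p(T) = -12
24658 - (-17592 + p(-96)) = 24658 - (-17592 - 12) = 24658 - 1*(-17604) = 24658 + 17604 = 42262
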